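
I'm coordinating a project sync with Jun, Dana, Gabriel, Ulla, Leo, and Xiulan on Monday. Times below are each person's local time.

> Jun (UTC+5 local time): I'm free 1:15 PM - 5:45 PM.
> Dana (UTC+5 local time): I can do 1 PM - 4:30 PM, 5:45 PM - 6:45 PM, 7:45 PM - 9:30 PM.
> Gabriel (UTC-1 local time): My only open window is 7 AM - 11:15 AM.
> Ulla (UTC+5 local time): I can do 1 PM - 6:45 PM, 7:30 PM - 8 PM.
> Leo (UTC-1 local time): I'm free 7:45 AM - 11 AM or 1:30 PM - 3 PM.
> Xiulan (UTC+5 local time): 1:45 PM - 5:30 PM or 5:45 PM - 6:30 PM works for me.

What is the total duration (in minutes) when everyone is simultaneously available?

165

Jun in UTC: 08:15-12:45 (subtract 5h to convert from UTC+5).
Dana in UTC: 08:00-11:30, 12:45-13:45, 14:45-16:30 (subtract 5h to convert from UTC+5).
Gabriel in UTC: 08:00-12:15 (add 1h to convert from UTC-1).
Ulla in UTC: 08:00-13:45, 14:30-15:00 (subtract 5h to convert from UTC+5).
Leo in UTC: 08:45-12:00, 14:30-16:00 (add 1h to convert from UTC-1).
Xiulan in UTC: 08:45-12:30, 12:45-13:30 (subtract 5h to convert from UTC+5).
Jun ∩ Dana: 08:15-11:30.
Jun ∩ Dana ∩ Gabriel: 08:15-11:30.
Jun ∩ Dana ∩ Gabriel ∩ Ulla: 08:15-11:30.
Jun ∩ Dana ∩ Gabriel ∩ Ulla ∩ Leo: 08:45-11:30.
Jun ∩ Dana ∩ Gabriel ∩ Ulla ∩ Leo ∩ Xiulan: 08:45-11:30.
That's a single block of 165 minutes.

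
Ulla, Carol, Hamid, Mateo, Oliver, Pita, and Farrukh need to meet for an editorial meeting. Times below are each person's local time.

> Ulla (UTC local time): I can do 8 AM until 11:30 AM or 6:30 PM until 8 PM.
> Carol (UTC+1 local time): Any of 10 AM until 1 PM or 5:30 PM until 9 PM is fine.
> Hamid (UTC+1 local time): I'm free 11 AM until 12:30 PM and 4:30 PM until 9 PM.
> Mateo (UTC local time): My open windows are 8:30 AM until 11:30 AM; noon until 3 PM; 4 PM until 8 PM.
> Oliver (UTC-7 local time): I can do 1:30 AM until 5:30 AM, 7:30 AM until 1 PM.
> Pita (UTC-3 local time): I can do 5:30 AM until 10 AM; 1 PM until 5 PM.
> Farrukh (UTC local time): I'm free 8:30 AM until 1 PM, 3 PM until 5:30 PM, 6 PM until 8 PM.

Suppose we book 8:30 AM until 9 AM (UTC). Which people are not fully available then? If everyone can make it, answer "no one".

Carol, Hamid

Ulla in UTC: 08:00-11:30, 18:30-20:00.
Carol in UTC: 09:00-12:00, 16:30-20:00 (subtract 1h to convert from UTC+1).
Hamid in UTC: 10:00-11:30, 15:30-20:00 (subtract 1h to convert from UTC+1).
Mateo in UTC: 08:30-11:30, 12:00-15:00, 16:00-20:00.
Oliver in UTC: 08:30-12:30, 14:30-20:00 (add 7h to convert from UTC-7).
Pita in UTC: 08:30-13:00, 16:00-20:00 (add 3h to convert from UTC-3).
Farrukh in UTC: 08:30-13:00, 15:00-17:30, 18:00-20:00.
Ulla: free for 08:30-09:00. Carol: not fully free for 08:30-09:00. Hamid: not fully free for 08:30-09:00. Mateo: free for 08:30-09:00. Oliver: free for 08:30-09:00. Pita: free for 08:30-09:00. Farrukh: free for 08:30-09:00.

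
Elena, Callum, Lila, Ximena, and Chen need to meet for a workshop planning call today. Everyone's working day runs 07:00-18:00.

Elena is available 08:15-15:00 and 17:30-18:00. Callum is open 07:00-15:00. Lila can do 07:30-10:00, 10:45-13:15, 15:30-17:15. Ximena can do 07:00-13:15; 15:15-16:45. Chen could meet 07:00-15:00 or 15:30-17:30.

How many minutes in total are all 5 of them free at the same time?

255

Elena ∩ Callum: 08:15-15:00.
Elena ∩ Callum ∩ Lila: 08:15-10:00, 10:45-13:15.
Elena ∩ Callum ∩ Lila ∩ Ximena: 08:15-10:00, 10:45-13:15.
Elena ∩ Callum ∩ Lila ∩ Ximena ∩ Chen: 08:15-10:00, 10:45-13:15.
Summing the common windows: 105 + 150 = 255 minutes.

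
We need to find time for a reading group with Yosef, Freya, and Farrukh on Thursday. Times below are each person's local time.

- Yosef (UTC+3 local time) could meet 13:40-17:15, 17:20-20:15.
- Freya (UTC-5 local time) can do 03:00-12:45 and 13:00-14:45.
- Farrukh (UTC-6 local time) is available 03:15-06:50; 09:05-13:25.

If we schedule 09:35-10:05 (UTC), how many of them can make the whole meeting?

Yosef in UTC: 10:40-14:15, 14:20-17:15 (subtract 3h to convert from UTC+3).
Freya in UTC: 08:00-17:45, 18:00-19:45 (add 5h to convert from UTC-5).
Farrukh in UTC: 09:15-12:50, 15:05-19:25 (add 6h to convert from UTC-6).
Freya and Farrukh can make the full 09:35-10:05 slot — that's 2.

2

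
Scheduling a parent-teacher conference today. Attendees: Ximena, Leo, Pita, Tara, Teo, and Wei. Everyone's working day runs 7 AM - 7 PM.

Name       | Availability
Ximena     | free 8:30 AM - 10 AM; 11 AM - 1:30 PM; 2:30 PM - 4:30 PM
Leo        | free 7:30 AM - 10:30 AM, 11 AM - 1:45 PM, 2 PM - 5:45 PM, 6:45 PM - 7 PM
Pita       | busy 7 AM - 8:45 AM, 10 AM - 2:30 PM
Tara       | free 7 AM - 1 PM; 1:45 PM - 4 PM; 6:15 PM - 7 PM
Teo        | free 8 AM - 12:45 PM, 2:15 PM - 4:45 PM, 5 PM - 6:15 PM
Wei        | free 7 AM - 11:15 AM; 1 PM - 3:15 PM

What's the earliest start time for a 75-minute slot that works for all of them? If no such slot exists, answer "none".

Ximena free: 08:30-10:00, 11:00-13:30, 14:30-16:30.
Leo free: 07:30-10:30, 11:00-13:45, 14:00-17:45, 18:45-19:00.
Pita free: 08:45-10:00, 14:30-19:00 (invert busy blocks within the working day).
Tara free: 07:00-13:00, 13:45-16:00, 18:15-19:00.
Teo free: 08:00-12:45, 14:15-16:45, 17:00-18:15.
Wei free: 07:00-11:15, 13:00-15:15.
Ximena ∩ Leo: 08:30-10:00, 11:00-13:30, 14:30-16:30.
Ximena ∩ Leo ∩ Pita: 08:45-10:00, 14:30-16:30.
Ximena ∩ Leo ∩ Pita ∩ Tara: 08:45-10:00, 14:30-16:00.
Ximena ∩ Leo ∩ Pita ∩ Tara ∩ Teo: 08:45-10:00, 14:30-16:00.
Ximena ∩ Leo ∩ Pita ∩ Tara ∩ Teo ∩ Wei: 08:45-10:00, 14:30-15:15.
The first common window of at least 75 minutes is 08:45-10:00, so the earliest start is 08:45.

08:45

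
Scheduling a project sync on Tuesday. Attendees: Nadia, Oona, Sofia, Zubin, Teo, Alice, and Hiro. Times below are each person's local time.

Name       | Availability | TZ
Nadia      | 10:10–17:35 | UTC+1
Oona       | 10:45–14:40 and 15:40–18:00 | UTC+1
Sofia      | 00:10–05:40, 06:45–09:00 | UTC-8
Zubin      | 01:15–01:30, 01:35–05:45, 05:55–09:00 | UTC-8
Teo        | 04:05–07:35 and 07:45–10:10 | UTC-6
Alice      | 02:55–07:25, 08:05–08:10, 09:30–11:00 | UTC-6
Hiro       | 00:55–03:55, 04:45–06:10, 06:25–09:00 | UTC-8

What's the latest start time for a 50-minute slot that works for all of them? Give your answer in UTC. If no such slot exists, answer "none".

11:05

Nadia in UTC: 09:10-16:35 (subtract 1h to convert from UTC+1).
Oona in UTC: 09:45-13:40, 14:40-17:00 (subtract 1h to convert from UTC+1).
Sofia in UTC: 08:10-13:40, 14:45-17:00 (add 8h to convert from UTC-8).
Zubin in UTC: 09:15-09:30, 09:35-13:45, 13:55-17:00 (add 8h to convert from UTC-8).
Teo in UTC: 10:05-13:35, 13:45-16:10 (add 6h to convert from UTC-6).
Alice in UTC: 08:55-13:25, 14:05-14:10, 15:30-17:00 (add 6h to convert from UTC-6).
Hiro in UTC: 08:55-11:55, 12:45-14:10, 14:25-17:00 (add 8h to convert from UTC-8).
Nadia ∩ Oona: 09:45-13:40, 14:40-16:35.
Nadia ∩ Oona ∩ Sofia: 09:45-13:40, 14:45-16:35.
Nadia ∩ Oona ∩ Sofia ∩ Zubin: 09:45-13:40, 14:45-16:35.
Nadia ∩ Oona ∩ Sofia ∩ Zubin ∩ Teo: 10:05-13:35, 14:45-16:10.
Nadia ∩ Oona ∩ Sofia ∩ Zubin ∩ Teo ∩ Alice: 10:05-13:25, 15:30-16:10.
Nadia ∩ Oona ∩ Sofia ∩ Zubin ∩ Teo ∩ Alice ∩ Hiro: 10:05-11:55, 12:45-13:25, 15:30-16:10.
The last common window of at least 50 minutes is 10:05-11:55; a 50-minute meeting can start as late as 11:05 and still end by 11:55.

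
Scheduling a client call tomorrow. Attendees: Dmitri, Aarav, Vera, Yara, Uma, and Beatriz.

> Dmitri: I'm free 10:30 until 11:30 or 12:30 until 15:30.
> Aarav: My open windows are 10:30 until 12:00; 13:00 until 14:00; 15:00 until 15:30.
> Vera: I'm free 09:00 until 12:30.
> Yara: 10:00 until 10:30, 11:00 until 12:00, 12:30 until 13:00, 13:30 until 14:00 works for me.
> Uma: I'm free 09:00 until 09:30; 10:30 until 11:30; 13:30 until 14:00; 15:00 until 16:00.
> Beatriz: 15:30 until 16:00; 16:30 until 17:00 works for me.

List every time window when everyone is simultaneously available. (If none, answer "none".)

none

Dmitri ∩ Aarav: 10:30-11:30, 13:00-14:00, 15:00-15:30.
Dmitri ∩ Aarav ∩ Vera: 10:30-11:30.
Dmitri ∩ Aarav ∩ Vera ∩ Yara: 11:00-11:30.
Dmitri ∩ Aarav ∩ Vera ∩ Yara ∩ Uma: 11:00-11:30.
Dmitri ∩ Aarav ∩ Vera ∩ Yara ∩ Uma ∩ Beatriz: ∅.
There is no time when everyone is free.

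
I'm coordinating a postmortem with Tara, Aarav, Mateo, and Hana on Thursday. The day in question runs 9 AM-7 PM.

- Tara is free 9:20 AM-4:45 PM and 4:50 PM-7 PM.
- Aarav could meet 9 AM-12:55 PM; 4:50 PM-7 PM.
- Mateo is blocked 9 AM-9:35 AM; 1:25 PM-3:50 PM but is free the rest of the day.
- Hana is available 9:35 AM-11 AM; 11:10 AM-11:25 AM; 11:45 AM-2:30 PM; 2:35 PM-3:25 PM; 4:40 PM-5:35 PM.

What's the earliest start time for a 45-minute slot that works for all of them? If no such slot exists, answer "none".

Tara free: 09:20-16:45, 16:50-19:00.
Aarav free: 09:00-12:55, 16:50-19:00.
Mateo free: 09:35-13:25, 15:50-19:00 (invert busy blocks within the working day).
Hana free: 09:35-11:00, 11:10-11:25, 11:45-14:30, 14:35-15:25, 16:40-17:35.
Tara ∩ Aarav: 09:20-12:55, 16:50-19:00.
Tara ∩ Aarav ∩ Mateo: 09:35-12:55, 16:50-19:00.
Tara ∩ Aarav ∩ Mateo ∩ Hana: 09:35-11:00, 11:10-11:25, 11:45-12:55, 16:50-17:35.
The first common window of at least 45 minutes is 09:35-11:00, so the earliest start is 09:35.

09:35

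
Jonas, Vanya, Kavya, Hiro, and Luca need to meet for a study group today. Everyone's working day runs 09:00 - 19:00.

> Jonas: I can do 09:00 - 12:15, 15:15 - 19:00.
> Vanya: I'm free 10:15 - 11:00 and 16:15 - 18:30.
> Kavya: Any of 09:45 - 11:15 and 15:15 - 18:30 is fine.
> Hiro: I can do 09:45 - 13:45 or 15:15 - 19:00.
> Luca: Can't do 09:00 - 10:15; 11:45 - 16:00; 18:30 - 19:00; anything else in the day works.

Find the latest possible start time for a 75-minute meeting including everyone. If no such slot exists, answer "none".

17:15

Jonas free: 09:00-12:15, 15:15-19:00.
Vanya free: 10:15-11:00, 16:15-18:30.
Kavya free: 09:45-11:15, 15:15-18:30.
Hiro free: 09:45-13:45, 15:15-19:00.
Luca free: 10:15-11:45, 16:00-18:30 (invert busy blocks within the working day).
Jonas ∩ Vanya: 10:15-11:00, 16:15-18:30.
Jonas ∩ Vanya ∩ Kavya: 10:15-11:00, 16:15-18:30.
Jonas ∩ Vanya ∩ Kavya ∩ Hiro: 10:15-11:00, 16:15-18:30.
Jonas ∩ Vanya ∩ Kavya ∩ Hiro ∩ Luca: 10:15-11:00, 16:15-18:30.
So the common availability across everyone is 10:15-11:00, 16:15-18:30.
The last common window of at least 75 minutes is 16:15-18:30; a 75-minute meeting can start as late as 17:15 and still end by 18:30.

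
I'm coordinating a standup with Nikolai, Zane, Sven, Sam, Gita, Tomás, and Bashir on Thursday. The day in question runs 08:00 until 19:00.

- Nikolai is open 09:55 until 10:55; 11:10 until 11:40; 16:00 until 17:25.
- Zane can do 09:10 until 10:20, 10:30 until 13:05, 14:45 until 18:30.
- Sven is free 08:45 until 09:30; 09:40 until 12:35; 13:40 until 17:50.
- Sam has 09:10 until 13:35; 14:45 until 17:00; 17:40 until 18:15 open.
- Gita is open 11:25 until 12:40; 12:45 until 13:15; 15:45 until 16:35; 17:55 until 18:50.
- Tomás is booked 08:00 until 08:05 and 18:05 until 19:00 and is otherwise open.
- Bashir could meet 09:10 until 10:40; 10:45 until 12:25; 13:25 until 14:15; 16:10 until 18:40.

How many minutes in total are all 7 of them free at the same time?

40

Nikolai free: 09:55-10:55, 11:10-11:40, 16:00-17:25.
Zane free: 09:10-10:20, 10:30-13:05, 14:45-18:30.
Sven free: 08:45-09:30, 09:40-12:35, 13:40-17:50.
Sam free: 09:10-13:35, 14:45-17:00, 17:40-18:15.
Gita free: 11:25-12:40, 12:45-13:15, 15:45-16:35, 17:55-18:50.
Tomás free: 08:05-18:05 (invert busy blocks within the working day).
Bashir free: 09:10-10:40, 10:45-12:25, 13:25-14:15, 16:10-18:40.
Nikolai ∩ Zane: 09:55-10:20, 10:30-10:55, 11:10-11:40, 16:00-17:25.
Nikolai ∩ Zane ∩ Sven: 09:55-10:20, 10:30-10:55, 11:10-11:40, 16:00-17:25.
Nikolai ∩ Zane ∩ Sven ∩ Sam: 09:55-10:20, 10:30-10:55, 11:10-11:40, 16:00-17:00.
Nikolai ∩ Zane ∩ Sven ∩ Sam ∩ Gita: 11:25-11:40, 16:00-16:35.
Nikolai ∩ Zane ∩ Sven ∩ Sam ∩ Gita ∩ Tomás: 11:25-11:40, 16:00-16:35.
Nikolai ∩ Zane ∩ Sven ∩ Sam ∩ Gita ∩ Tomás ∩ Bashir: 11:25-11:40, 16:10-16:35.
So the common availability across everyone is 11:25-11:40, 16:10-16:35.
Summing the common windows: 15 + 25 = 40 minutes.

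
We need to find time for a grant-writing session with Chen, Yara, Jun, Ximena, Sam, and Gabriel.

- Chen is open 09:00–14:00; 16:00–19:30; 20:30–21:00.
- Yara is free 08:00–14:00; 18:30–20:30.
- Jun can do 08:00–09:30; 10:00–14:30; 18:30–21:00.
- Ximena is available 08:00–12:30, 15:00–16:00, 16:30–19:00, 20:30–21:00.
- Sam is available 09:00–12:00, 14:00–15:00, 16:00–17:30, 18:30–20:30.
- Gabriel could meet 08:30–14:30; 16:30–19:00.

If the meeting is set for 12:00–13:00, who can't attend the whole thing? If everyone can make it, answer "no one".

Sam, Ximena

Chen: free for 12:00-13:00. Yara: free for 12:00-13:00. Jun: free for 12:00-13:00. Ximena: not fully free for 12:00-13:00. Sam: not fully free for 12:00-13:00. Gabriel: free for 12:00-13:00.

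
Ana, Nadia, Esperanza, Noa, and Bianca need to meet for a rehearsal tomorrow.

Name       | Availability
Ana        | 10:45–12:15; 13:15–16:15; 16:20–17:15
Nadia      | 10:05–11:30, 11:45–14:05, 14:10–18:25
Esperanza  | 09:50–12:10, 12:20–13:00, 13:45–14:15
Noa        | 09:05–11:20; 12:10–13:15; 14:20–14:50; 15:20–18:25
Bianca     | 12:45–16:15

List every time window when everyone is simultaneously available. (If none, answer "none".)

Ana ∩ Nadia: 10:45-11:30, 11:45-12:15, 13:15-14:05, 14:10-16:15, 16:20-17:15.
Ana ∩ Nadia ∩ Esperanza: 10:45-11:30, 11:45-12:10, 13:45-14:05, 14:10-14:15.
Ana ∩ Nadia ∩ Esperanza ∩ Noa: 10:45-11:20.
Ana ∩ Nadia ∩ Esperanza ∩ Noa ∩ Bianca: ∅.
There is no time when everyone is free.

none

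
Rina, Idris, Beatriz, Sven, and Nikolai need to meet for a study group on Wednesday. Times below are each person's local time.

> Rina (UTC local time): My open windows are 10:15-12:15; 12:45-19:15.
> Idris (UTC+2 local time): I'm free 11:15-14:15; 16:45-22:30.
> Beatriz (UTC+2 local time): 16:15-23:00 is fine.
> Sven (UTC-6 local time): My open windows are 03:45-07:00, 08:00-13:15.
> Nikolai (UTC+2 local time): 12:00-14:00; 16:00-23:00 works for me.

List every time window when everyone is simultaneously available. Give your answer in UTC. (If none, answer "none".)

14:45-19:15

Rina in UTC: 10:15-12:15, 12:45-19:15.
Idris in UTC: 09:15-12:15, 14:45-20:30 (subtract 2h to convert from UTC+2).
Beatriz in UTC: 14:15-21:00 (subtract 2h to convert from UTC+2).
Sven in UTC: 09:45-13:00, 14:00-19:15 (add 6h to convert from UTC-6).
Nikolai in UTC: 10:00-12:00, 14:00-21:00 (subtract 2h to convert from UTC+2).
Rina ∩ Idris: 10:15-12:15, 14:45-19:15.
Rina ∩ Idris ∩ Beatriz: 14:45-19:15.
Rina ∩ Idris ∩ Beatriz ∩ Sven: 14:45-19:15.
Rina ∩ Idris ∩ Beatriz ∩ Sven ∩ Nikolai: 14:45-19:15.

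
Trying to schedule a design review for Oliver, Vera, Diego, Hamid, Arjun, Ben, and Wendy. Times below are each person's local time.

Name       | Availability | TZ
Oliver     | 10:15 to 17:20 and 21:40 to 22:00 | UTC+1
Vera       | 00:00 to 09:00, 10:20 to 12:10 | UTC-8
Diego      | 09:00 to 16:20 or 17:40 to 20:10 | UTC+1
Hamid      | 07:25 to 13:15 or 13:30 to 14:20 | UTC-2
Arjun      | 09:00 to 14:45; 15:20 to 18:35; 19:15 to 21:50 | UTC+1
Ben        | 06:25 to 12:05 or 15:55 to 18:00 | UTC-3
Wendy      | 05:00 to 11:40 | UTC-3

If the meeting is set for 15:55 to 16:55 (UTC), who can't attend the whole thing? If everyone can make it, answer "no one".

Oliver in UTC: 09:15-16:20, 20:40-21:00 (subtract 1h to convert from UTC+1).
Vera in UTC: 08:00-17:00, 18:20-20:10 (add 8h to convert from UTC-8).
Diego in UTC: 08:00-15:20, 16:40-19:10 (subtract 1h to convert from UTC+1).
Hamid in UTC: 09:25-15:15, 15:30-16:20 (add 2h to convert from UTC-2).
Arjun in UTC: 08:00-13:45, 14:20-17:35, 18:15-20:50 (subtract 1h to convert from UTC+1).
Ben in UTC: 09:25-15:05, 18:55-21:00 (add 3h to convert from UTC-3).
Wendy in UTC: 08:00-14:40 (add 3h to convert from UTC-3).
Oliver: not fully free for 15:55-16:55. Vera: free for 15:55-16:55. Diego: not fully free for 15:55-16:55. Hamid: not fully free for 15:55-16:55. Arjun: free for 15:55-16:55. Ben: not fully free for 15:55-16:55. Wendy: not fully free for 15:55-16:55.

Ben, Diego, Hamid, Oliver, Wendy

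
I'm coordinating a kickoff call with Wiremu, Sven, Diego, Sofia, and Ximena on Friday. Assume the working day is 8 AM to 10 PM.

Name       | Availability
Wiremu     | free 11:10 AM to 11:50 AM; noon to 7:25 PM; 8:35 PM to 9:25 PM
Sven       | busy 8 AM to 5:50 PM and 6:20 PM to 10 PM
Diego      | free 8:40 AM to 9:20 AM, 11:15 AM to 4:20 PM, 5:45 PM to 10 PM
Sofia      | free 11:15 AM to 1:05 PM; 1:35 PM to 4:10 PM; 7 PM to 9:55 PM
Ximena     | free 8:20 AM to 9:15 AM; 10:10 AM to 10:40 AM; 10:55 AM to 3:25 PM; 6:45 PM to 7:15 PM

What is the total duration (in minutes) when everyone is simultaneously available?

0

Wiremu free: 11:10-11:50, 12:00-19:25, 20:35-21:25.
Sven free: 17:50-18:20 (invert busy blocks within the working day).
Diego free: 08:40-09:20, 11:15-16:20, 17:45-22:00.
Sofia free: 11:15-13:05, 13:35-16:10, 19:00-21:55.
Ximena free: 08:20-09:15, 10:10-10:40, 10:55-15:25, 18:45-19:15.
Wiremu ∩ Sven: 17:50-18:20.
Wiremu ∩ Sven ∩ Diego: 17:50-18:20.
Wiremu ∩ Sven ∩ Diego ∩ Sofia: ∅.
Wiremu ∩ Sven ∩ Diego ∩ Sofia ∩ Ximena: ∅.
There is no time when everyone is free.
There is no common window, so the total is 0 minutes.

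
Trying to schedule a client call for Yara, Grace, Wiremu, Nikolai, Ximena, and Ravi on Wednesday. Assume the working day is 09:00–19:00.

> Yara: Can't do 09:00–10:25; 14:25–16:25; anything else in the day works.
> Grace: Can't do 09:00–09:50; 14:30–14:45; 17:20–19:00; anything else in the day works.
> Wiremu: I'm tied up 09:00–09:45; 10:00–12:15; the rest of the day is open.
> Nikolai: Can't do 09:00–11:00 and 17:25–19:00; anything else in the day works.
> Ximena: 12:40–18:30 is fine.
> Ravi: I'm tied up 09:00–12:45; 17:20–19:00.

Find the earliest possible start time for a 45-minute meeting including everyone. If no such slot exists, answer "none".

12:45

Yara free: 10:25-14:25, 16:25-19:00 (invert busy blocks within the working day).
Grace free: 09:50-14:30, 14:45-17:20 (invert busy blocks within the working day).
Wiremu free: 09:45-10:00, 12:15-19:00 (invert busy blocks within the working day).
Nikolai free: 11:00-17:25 (invert busy blocks within the working day).
Ximena free: 12:40-18:30.
Ravi free: 12:45-17:20 (invert busy blocks within the working day).
Yara ∩ Grace: 10:25-14:25, 16:25-17:20.
Yara ∩ Grace ∩ Wiremu: 12:15-14:25, 16:25-17:20.
Yara ∩ Grace ∩ Wiremu ∩ Nikolai: 12:15-14:25, 16:25-17:20.
Yara ∩ Grace ∩ Wiremu ∩ Nikolai ∩ Ximena: 12:40-14:25, 16:25-17:20.
Yara ∩ Grace ∩ Wiremu ∩ Nikolai ∩ Ximena ∩ Ravi: 12:45-14:25, 16:25-17:20.
The first common window of at least 45 minutes is 12:45-14:25, so the earliest start is 12:45.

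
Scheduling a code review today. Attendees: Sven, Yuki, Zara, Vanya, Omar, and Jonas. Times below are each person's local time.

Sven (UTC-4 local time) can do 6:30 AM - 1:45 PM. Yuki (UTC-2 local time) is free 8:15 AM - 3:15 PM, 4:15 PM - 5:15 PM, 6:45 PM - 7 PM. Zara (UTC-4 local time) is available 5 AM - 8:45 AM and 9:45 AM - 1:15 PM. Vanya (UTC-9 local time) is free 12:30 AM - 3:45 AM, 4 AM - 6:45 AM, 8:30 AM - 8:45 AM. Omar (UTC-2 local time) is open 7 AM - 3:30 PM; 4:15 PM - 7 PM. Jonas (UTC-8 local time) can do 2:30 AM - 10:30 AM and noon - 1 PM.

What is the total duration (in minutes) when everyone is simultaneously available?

255

Sven in UTC: 10:30-17:45 (add 4h to convert from UTC-4).
Yuki in UTC: 10:15-17:15, 18:15-19:15, 20:45-21:00 (add 2h to convert from UTC-2).
Zara in UTC: 09:00-12:45, 13:45-17:15 (add 4h to convert from UTC-4).
Vanya in UTC: 09:30-12:45, 13:00-15:45, 17:30-17:45 (add 9h to convert from UTC-9).
Omar in UTC: 09:00-17:30, 18:15-21:00 (add 2h to convert from UTC-2).
Jonas in UTC: 10:30-18:30, 20:00-21:00 (add 8h to convert from UTC-8).
Sven ∩ Yuki: 10:30-17:15.
Sven ∩ Yuki ∩ Zara: 10:30-12:45, 13:45-17:15.
Sven ∩ Yuki ∩ Zara ∩ Vanya: 10:30-12:45, 13:45-15:45.
Sven ∩ Yuki ∩ Zara ∩ Vanya ∩ Omar: 10:30-12:45, 13:45-15:45.
Sven ∩ Yuki ∩ Zara ∩ Vanya ∩ Omar ∩ Jonas: 10:30-12:45, 13:45-15:45.
Summing the common windows: 135 + 120 = 255 minutes.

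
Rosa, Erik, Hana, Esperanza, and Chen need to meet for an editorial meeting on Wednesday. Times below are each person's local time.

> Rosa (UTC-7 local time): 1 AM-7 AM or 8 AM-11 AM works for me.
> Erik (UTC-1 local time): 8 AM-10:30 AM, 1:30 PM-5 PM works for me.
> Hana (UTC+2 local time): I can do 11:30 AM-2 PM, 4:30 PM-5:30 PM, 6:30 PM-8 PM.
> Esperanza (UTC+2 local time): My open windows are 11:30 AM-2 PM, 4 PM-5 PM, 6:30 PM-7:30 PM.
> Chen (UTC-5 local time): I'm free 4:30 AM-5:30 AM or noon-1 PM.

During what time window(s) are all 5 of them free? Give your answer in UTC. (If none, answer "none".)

Rosa in UTC: 08:00-14:00, 15:00-18:00 (add 7h to convert from UTC-7).
Erik in UTC: 09:00-11:30, 14:30-18:00 (add 1h to convert from UTC-1).
Hana in UTC: 09:30-12:00, 14:30-15:30, 16:30-18:00 (subtract 2h to convert from UTC+2).
Esperanza in UTC: 09:30-12:00, 14:00-15:00, 16:30-17:30 (subtract 2h to convert from UTC+2).
Chen in UTC: 09:30-10:30, 17:00-18:00 (add 5h to convert from UTC-5).
Rosa ∩ Erik: 09:00-11:30, 15:00-18:00.
Rosa ∩ Erik ∩ Hana: 09:30-11:30, 15:00-15:30, 16:30-18:00.
Rosa ∩ Erik ∩ Hana ∩ Esperanza: 09:30-11:30, 16:30-17:30.
Rosa ∩ Erik ∩ Hana ∩ Esperanza ∩ Chen: 09:30-10:30, 17:00-17:30.

09:30-10:30, 17:00-17:30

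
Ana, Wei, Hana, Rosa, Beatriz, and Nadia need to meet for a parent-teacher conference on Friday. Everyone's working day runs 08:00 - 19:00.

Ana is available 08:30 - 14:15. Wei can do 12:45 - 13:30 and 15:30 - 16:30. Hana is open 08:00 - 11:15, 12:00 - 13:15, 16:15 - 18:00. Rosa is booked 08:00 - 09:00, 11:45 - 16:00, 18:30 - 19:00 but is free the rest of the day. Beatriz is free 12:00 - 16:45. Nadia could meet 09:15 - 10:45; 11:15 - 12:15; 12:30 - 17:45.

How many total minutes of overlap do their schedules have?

0

Ana free: 08:30-14:15.
Wei free: 12:45-13:30, 15:30-16:30.
Hana free: 08:00-11:15, 12:00-13:15, 16:15-18:00.
Rosa free: 09:00-11:45, 16:00-18:30 (invert busy blocks within the working day).
Beatriz free: 12:00-16:45.
Nadia free: 09:15-10:45, 11:15-12:15, 12:30-17:45.
Ana ∩ Wei: 12:45-13:30.
Ana ∩ Wei ∩ Hana: 12:45-13:15.
Ana ∩ Wei ∩ Hana ∩ Rosa: ∅.
Ana ∩ Wei ∩ Hana ∩ Rosa ∩ Beatriz: ∅.
Ana ∩ Wei ∩ Hana ∩ Rosa ∩ Beatriz ∩ Nadia: ∅.
There is no time when everyone is free.
There is no common window, so the total is 0 minutes.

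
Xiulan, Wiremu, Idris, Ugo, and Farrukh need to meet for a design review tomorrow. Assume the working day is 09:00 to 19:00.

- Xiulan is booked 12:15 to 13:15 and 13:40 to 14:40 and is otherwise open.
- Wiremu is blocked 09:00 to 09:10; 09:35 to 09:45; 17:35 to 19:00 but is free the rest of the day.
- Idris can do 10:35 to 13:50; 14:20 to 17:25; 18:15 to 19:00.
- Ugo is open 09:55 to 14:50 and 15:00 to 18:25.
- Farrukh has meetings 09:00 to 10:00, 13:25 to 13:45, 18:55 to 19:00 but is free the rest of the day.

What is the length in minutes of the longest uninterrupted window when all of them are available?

145

Xiulan free: 09:00-12:15, 13:15-13:40, 14:40-19:00 (invert busy blocks within the working day).
Wiremu free: 09:10-09:35, 09:45-17:35 (invert busy blocks within the working day).
Idris free: 10:35-13:50, 14:20-17:25, 18:15-19:00.
Ugo free: 09:55-14:50, 15:00-18:25.
Farrukh free: 10:00-13:25, 13:45-18:55 (invert busy blocks within the working day).
Xiulan ∩ Wiremu: 09:10-09:35, 09:45-12:15, 13:15-13:40, 14:40-17:35.
Xiulan ∩ Wiremu ∩ Idris: 10:35-12:15, 13:15-13:40, 14:40-17:25.
Xiulan ∩ Wiremu ∩ Idris ∩ Ugo: 10:35-12:15, 13:15-13:40, 14:40-14:50, 15:00-17:25.
Xiulan ∩ Wiremu ∩ Idris ∩ Ugo ∩ Farrukh: 10:35-12:15, 13:15-13:25, 14:40-14:50, 15:00-17:25.
The longest is 15:00-17:25 at 145 minutes.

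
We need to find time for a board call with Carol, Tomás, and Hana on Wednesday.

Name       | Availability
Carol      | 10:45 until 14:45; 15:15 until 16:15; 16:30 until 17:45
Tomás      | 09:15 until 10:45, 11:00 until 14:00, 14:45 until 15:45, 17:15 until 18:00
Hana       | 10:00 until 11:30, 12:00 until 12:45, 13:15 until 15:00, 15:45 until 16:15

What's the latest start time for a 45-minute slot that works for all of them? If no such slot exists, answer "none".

13:15

Carol ∩ Tomás: 11:00-14:00, 15:15-15:45, 17:15-17:45.
Carol ∩ Tomás ∩ Hana: 11:00-11:30, 12:00-12:45, 13:15-14:00.
The last common window of at least 45 minutes is 13:15-14:00; a 45-minute meeting can start as late as 13:15 and still end by 14:00.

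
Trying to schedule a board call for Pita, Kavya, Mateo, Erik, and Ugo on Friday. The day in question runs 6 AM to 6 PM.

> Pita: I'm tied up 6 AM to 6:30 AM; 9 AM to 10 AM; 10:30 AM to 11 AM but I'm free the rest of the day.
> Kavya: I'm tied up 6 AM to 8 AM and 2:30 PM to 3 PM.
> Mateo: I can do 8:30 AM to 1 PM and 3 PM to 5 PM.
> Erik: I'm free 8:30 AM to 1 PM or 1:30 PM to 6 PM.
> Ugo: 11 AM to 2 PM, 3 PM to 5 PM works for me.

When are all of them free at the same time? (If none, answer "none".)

Pita free: 06:30-09:00, 10:00-10:30, 11:00-18:00 (invert busy blocks within the working day).
Kavya free: 08:00-14:30, 15:00-18:00 (invert busy blocks within the working day).
Mateo free: 08:30-13:00, 15:00-17:00.
Erik free: 08:30-13:00, 13:30-18:00.
Ugo free: 11:00-14:00, 15:00-17:00.
Pita ∩ Kavya: 08:00-09:00, 10:00-10:30, 11:00-14:30, 15:00-18:00.
Pita ∩ Kavya ∩ Mateo: 08:30-09:00, 10:00-10:30, 11:00-13:00, 15:00-17:00.
Pita ∩ Kavya ∩ Mateo ∩ Erik: 08:30-09:00, 10:00-10:30, 11:00-13:00, 15:00-17:00.
Pita ∩ Kavya ∩ Mateo ∩ Erik ∩ Ugo: 11:00-13:00, 15:00-17:00.

11:00-13:00, 15:00-17:00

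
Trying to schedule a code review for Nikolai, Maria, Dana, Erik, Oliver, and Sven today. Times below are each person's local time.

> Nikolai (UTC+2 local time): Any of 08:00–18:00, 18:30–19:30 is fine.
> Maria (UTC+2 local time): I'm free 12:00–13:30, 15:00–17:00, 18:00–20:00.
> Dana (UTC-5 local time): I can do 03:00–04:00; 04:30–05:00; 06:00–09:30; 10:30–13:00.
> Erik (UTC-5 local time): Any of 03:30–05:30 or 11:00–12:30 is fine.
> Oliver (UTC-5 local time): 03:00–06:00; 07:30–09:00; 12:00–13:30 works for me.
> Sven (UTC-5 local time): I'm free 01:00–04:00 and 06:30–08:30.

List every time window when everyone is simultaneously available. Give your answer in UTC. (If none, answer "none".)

Nikolai in UTC: 06:00-16:00, 16:30-17:30 (subtract 2h to convert from UTC+2).
Maria in UTC: 10:00-11:30, 13:00-15:00, 16:00-18:00 (subtract 2h to convert from UTC+2).
Dana in UTC: 08:00-09:00, 09:30-10:00, 11:00-14:30, 15:30-18:00 (add 5h to convert from UTC-5).
Erik in UTC: 08:30-10:30, 16:00-17:30 (add 5h to convert from UTC-5).
Oliver in UTC: 08:00-11:00, 12:30-14:00, 17:00-18:30 (add 5h to convert from UTC-5).
Sven in UTC: 06:00-09:00, 11:30-13:30 (add 5h to convert from UTC-5).
Nikolai ∩ Maria: 10:00-11:30, 13:00-15:00, 16:30-17:30.
Nikolai ∩ Maria ∩ Dana: 11:00-11:30, 13:00-14:30, 16:30-17:30.
Nikolai ∩ Maria ∩ Dana ∩ Erik: 16:30-17:30.
Nikolai ∩ Maria ∩ Dana ∩ Erik ∩ Oliver: 17:00-17:30.
Nikolai ∩ Maria ∩ Dana ∩ Erik ∩ Oliver ∩ Sven: ∅.
There is no time when everyone is free.

none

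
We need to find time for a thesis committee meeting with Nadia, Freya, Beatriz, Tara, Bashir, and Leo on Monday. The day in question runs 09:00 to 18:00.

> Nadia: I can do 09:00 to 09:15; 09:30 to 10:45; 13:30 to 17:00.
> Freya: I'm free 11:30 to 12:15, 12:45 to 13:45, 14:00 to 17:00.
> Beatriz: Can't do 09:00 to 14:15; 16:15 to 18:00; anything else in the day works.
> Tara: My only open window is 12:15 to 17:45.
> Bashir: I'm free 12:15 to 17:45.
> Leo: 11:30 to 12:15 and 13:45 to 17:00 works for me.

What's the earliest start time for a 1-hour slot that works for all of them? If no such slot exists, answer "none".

14:15

Nadia free: 09:00-09:15, 09:30-10:45, 13:30-17:00.
Freya free: 11:30-12:15, 12:45-13:45, 14:00-17:00.
Beatriz free: 14:15-16:15 (invert busy blocks within the working day).
Tara free: 12:15-17:45.
Bashir free: 12:15-17:45.
Leo free: 11:30-12:15, 13:45-17:00.
Nadia ∩ Freya: 13:30-13:45, 14:00-17:00.
Nadia ∩ Freya ∩ Beatriz: 14:15-16:15.
Nadia ∩ Freya ∩ Beatriz ∩ Tara: 14:15-16:15.
Nadia ∩ Freya ∩ Beatriz ∩ Tara ∩ Bashir: 14:15-16:15.
Nadia ∩ Freya ∩ Beatriz ∩ Tara ∩ Bashir ∩ Leo: 14:15-16:15.
The first common window of at least 60 minutes is 14:15-16:15, so the earliest start is 14:15.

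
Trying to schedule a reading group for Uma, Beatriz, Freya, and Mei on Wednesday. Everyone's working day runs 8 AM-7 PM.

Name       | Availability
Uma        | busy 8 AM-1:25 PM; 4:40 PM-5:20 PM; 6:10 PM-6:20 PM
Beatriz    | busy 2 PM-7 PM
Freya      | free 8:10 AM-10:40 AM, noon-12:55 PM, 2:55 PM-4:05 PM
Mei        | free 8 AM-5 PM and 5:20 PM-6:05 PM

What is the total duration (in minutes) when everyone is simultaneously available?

Uma free: 13:25-16:40, 17:20-18:10, 18:20-19:00 (invert busy blocks within the working day).
Beatriz free: 08:00-14:00 (invert busy blocks within the working day).
Freya free: 08:10-10:40, 12:00-12:55, 14:55-16:05.
Mei free: 08:00-17:00, 17:20-18:05.
Uma ∩ Beatriz: 13:25-14:00.
Uma ∩ Beatriz ∩ Freya: ∅.
Uma ∩ Beatriz ∩ Freya ∩ Mei: ∅.
There is no time when everyone is free.
There is no common window, so the total is 0 minutes.

0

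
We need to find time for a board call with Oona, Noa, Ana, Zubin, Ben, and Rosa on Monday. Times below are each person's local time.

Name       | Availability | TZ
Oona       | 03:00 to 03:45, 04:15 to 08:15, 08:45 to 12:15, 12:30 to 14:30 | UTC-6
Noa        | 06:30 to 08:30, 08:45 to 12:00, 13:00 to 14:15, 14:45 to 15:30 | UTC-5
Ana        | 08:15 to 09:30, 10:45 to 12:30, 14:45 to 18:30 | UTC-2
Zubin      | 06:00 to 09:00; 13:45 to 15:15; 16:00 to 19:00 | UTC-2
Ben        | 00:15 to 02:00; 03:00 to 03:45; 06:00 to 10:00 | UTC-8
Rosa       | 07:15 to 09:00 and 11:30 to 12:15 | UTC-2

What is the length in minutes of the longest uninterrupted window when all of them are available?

Oona in UTC: 09:00-09:45, 10:15-14:15, 14:45-18:15, 18:30-20:30 (add 6h to convert from UTC-6).
Noa in UTC: 11:30-13:30, 13:45-17:00, 18:00-19:15, 19:45-20:30 (add 5h to convert from UTC-5).
Ana in UTC: 10:15-11:30, 12:45-14:30, 16:45-20:30 (add 2h to convert from UTC-2).
Zubin in UTC: 08:00-11:00, 15:45-17:15, 18:00-21:00 (add 2h to convert from UTC-2).
Ben in UTC: 08:15-10:00, 11:00-11:45, 14:00-18:00 (add 8h to convert from UTC-8).
Rosa in UTC: 09:15-11:00, 13:30-14:15 (add 2h to convert from UTC-2).
Oona ∩ Noa: 11:30-13:30, 13:45-14:15, 14:45-17:00, 18:00-18:15, 18:30-19:15, 19:45-20:30.
Oona ∩ Noa ∩ Ana: 12:45-13:30, 13:45-14:15, 16:45-17:00, 18:00-18:15, 18:30-19:15, 19:45-20:30.
Oona ∩ Noa ∩ Ana ∩ Zubin: 16:45-17:00, 18:00-18:15, 18:30-19:15, 19:45-20:30.
Oona ∩ Noa ∩ Ana ∩ Zubin ∩ Ben: 16:45-17:00.
Oona ∩ Noa ∩ Ana ∩ Zubin ∩ Ben ∩ Rosa: ∅.
There is no time when everyone is free.
No common window exists, so the longest block is 0 minutes.

0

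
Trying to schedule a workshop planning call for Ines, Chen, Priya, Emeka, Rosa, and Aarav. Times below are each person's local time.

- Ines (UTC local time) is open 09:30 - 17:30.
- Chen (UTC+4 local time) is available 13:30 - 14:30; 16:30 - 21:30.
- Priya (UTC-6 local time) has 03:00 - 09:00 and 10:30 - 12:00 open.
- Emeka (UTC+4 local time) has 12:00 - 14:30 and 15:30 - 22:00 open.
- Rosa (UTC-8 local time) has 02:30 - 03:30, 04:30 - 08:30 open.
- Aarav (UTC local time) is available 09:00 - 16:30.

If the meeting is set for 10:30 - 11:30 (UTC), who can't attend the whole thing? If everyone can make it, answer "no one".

Ines in UTC: 09:30-17:30.
Chen in UTC: 09:30-10:30, 12:30-17:30 (subtract 4h to convert from UTC+4).
Priya in UTC: 09:00-15:00, 16:30-18:00 (add 6h to convert from UTC-6).
Emeka in UTC: 08:00-10:30, 11:30-18:00 (subtract 4h to convert from UTC+4).
Rosa in UTC: 10:30-11:30, 12:30-16:30 (add 8h to convert from UTC-8).
Aarav in UTC: 09:00-16:30.
Ines: free for 10:30-11:30. Chen: not fully free for 10:30-11:30. Priya: free for 10:30-11:30. Emeka: not fully free for 10:30-11:30. Rosa: free for 10:30-11:30. Aarav: free for 10:30-11:30.

Chen, Emeka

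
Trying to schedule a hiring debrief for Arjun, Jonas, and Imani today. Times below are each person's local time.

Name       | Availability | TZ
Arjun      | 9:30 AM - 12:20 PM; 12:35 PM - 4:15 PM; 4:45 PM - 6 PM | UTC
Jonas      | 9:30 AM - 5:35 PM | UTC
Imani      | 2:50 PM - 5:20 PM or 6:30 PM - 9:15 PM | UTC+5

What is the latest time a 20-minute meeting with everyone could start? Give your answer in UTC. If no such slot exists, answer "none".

Arjun in UTC: 09:30-12:20, 12:35-16:15, 16:45-18:00.
Jonas in UTC: 09:30-17:35.
Imani in UTC: 09:50-12:20, 13:30-16:15 (subtract 5h to convert from UTC+5).
Arjun ∩ Jonas: 09:30-12:20, 12:35-16:15, 16:45-17:35.
Arjun ∩ Jonas ∩ Imani: 09:50-12:20, 13:30-16:15.
So the common availability across everyone is 09:50-12:20, 13:30-16:15.
The last common window of at least 20 minutes is 13:30-16:15; a 20-minute meeting can start as late as 15:55 and still end by 16:15.

15:55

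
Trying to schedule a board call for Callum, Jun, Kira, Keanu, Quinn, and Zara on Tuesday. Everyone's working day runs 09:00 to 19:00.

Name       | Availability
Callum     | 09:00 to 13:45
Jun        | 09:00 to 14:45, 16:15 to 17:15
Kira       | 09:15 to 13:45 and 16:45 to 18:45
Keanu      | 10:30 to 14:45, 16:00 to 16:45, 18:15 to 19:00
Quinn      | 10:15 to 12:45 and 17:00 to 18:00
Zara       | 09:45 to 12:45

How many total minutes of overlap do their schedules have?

Callum ∩ Jun: 09:00-13:45.
Callum ∩ Jun ∩ Kira: 09:15-13:45.
Callum ∩ Jun ∩ Kira ∩ Keanu: 10:30-13:45.
Callum ∩ Jun ∩ Kira ∩ Keanu ∩ Quinn: 10:30-12:45.
Callum ∩ Jun ∩ Kira ∩ Keanu ∩ Quinn ∩ Zara: 10:30-12:45.
So the common availability across everyone is 10:30-12:45.
That's a single block of 135 minutes.

135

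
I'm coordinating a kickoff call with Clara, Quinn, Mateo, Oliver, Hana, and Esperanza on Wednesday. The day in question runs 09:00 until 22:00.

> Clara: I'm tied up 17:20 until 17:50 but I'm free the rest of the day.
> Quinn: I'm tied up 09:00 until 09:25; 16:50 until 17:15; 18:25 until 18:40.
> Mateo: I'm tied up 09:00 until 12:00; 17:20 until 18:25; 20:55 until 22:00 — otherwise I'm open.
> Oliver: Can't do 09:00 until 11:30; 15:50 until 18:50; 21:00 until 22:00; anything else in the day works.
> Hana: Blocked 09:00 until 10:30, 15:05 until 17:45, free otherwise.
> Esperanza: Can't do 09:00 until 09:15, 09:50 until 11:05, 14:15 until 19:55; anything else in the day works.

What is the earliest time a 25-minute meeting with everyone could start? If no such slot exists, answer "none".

12:00

Clara free: 09:00-17:20, 17:50-22:00 (invert busy blocks within the working day).
Quinn free: 09:25-16:50, 17:15-18:25, 18:40-22:00 (invert busy blocks within the working day).
Mateo free: 12:00-17:20, 18:25-20:55 (invert busy blocks within the working day).
Oliver free: 11:30-15:50, 18:50-21:00 (invert busy blocks within the working day).
Hana free: 10:30-15:05, 17:45-22:00 (invert busy blocks within the working day).
Esperanza free: 09:15-09:50, 11:05-14:15, 19:55-22:00 (invert busy blocks within the working day).
Clara ∩ Quinn: 09:25-16:50, 17:15-17:20, 17:50-18:25, 18:40-22:00.
Clara ∩ Quinn ∩ Mateo: 12:00-16:50, 17:15-17:20, 18:40-20:55.
Clara ∩ Quinn ∩ Mateo ∩ Oliver: 12:00-15:50, 18:50-20:55.
Clara ∩ Quinn ∩ Mateo ∩ Oliver ∩ Hana: 12:00-15:05, 18:50-20:55.
Clara ∩ Quinn ∩ Mateo ∩ Oliver ∩ Hana ∩ Esperanza: 12:00-14:15, 19:55-20:55.
Those are the intersection windows.
The first common window of at least 25 minutes is 12:00-14:15, so the earliest start is 12:00.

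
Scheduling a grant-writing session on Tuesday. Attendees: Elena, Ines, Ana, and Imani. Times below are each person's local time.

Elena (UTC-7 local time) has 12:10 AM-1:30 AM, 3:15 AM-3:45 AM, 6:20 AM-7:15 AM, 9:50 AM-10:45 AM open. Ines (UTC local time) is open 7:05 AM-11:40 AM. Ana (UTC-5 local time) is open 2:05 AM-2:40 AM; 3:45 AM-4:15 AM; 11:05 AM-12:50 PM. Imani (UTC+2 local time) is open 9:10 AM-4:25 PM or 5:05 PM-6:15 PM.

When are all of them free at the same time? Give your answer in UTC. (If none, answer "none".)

Elena in UTC: 07:10-08:30, 10:15-10:45, 13:20-14:15, 16:50-17:45 (add 7h to convert from UTC-7).
Ines in UTC: 07:05-11:40.
Ana in UTC: 07:05-07:40, 08:45-09:15, 16:05-17:50 (add 5h to convert from UTC-5).
Imani in UTC: 07:10-14:25, 15:05-16:15 (subtract 2h to convert from UTC+2).
Elena ∩ Ines: 07:10-08:30, 10:15-10:45.
Elena ∩ Ines ∩ Ana: 07:10-07:40.
Elena ∩ Ines ∩ Ana ∩ Imani: 07:10-07:40.
So the common availability across everyone is 07:10-07:40.

07:10-07:40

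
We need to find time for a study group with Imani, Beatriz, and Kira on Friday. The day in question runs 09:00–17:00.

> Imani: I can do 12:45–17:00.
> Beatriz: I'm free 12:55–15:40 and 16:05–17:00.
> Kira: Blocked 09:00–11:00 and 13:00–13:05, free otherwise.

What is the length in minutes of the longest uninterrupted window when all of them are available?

155

Imani free: 12:45-17:00.
Beatriz free: 12:55-15:40, 16:05-17:00.
Kira free: 11:00-13:00, 13:05-17:00 (invert busy blocks within the working day).
Imani ∩ Beatriz: 12:55-15:40, 16:05-17:00.
Imani ∩ Beatriz ∩ Kira: 12:55-13:00, 13:05-15:40, 16:05-17:00.
The longest is 13:05-15:40 at 155 minutes.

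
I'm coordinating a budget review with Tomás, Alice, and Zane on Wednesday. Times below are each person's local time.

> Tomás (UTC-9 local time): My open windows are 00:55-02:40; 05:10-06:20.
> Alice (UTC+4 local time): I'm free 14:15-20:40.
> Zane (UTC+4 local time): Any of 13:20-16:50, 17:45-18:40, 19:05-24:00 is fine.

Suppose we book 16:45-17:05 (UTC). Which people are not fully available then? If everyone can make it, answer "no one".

Alice, Tomás

Tomás in UTC: 09:55-11:40, 14:10-15:20 (add 9h to convert from UTC-9).
Alice in UTC: 10:15-16:40 (subtract 4h to convert from UTC+4).
Zane in UTC: 09:20-12:50, 13:45-14:40, 15:05-20:00 (subtract 4h to convert from UTC+4).
Tomás: not fully free for 16:45-17:05. Alice: not fully free for 16:45-17:05. Zane: free for 16:45-17:05.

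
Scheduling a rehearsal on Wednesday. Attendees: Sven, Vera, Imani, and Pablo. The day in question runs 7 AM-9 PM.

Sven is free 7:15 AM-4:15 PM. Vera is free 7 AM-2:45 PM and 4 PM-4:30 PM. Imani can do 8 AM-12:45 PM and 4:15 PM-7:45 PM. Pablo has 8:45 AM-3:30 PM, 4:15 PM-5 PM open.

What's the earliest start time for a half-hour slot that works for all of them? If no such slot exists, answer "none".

08:45

Sven ∩ Vera: 07:15-14:45, 16:00-16:15.
Sven ∩ Vera ∩ Imani: 08:00-12:45.
Sven ∩ Vera ∩ Imani ∩ Pablo: 08:45-12:45.
So the common availability across everyone is 08:45-12:45.
The first common window of at least 30 minutes is 08:45-12:45, so the earliest start is 08:45.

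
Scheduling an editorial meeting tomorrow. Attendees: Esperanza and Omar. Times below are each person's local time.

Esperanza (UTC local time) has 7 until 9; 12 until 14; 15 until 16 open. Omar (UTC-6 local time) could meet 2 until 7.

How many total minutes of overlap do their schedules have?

120

Esperanza in UTC: 07:00-09:00, 12:00-14:00, 15:00-16:00.
Omar in UTC: 08:00-13:00 (add 6h to convert from UTC-6).
Esperanza ∩ Omar: 08:00-09:00, 12:00-13:00.
Summing the common windows: 60 + 60 = 120 minutes.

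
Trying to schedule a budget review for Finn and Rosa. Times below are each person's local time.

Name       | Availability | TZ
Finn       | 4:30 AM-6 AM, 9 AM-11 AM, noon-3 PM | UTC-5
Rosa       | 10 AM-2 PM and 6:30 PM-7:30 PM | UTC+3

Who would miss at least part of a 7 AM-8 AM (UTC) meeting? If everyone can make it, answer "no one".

Finn in UTC: 09:30-11:00, 14:00-16:00, 17:00-20:00 (add 5h to convert from UTC-5).
Rosa in UTC: 07:00-11:00, 15:30-16:30 (subtract 3h to convert from UTC+3).
Finn: not fully free for 07:00-08:00. Rosa: free for 07:00-08:00.

Finn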